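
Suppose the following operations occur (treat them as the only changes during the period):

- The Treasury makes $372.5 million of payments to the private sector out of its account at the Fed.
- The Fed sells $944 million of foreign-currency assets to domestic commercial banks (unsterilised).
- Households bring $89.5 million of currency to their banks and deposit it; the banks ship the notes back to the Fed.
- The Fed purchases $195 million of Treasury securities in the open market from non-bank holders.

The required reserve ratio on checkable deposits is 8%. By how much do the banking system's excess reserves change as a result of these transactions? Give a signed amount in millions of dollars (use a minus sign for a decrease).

-$339.56 million

Government spending $372.5 million: reserves +$372.5M, deposits +$372.5M.
FX sale $944 million: reserves −$944M, deposits 0.
Currency deposit $89.5 million: reserves +$89.5M, deposits +$89.5M.
Asset purchase (from non-banks) $195 million: reserves +$195M, deposits +$195M.
Totals: Δreserves = −$287M, Δdeposits = +$657M.
Δrequired reserves = 8% × +$657M = +$52.56M.
Δexcess reserves = Δreserves − Δrequired = −$287M − (+$52.56M) = -$339.56 million.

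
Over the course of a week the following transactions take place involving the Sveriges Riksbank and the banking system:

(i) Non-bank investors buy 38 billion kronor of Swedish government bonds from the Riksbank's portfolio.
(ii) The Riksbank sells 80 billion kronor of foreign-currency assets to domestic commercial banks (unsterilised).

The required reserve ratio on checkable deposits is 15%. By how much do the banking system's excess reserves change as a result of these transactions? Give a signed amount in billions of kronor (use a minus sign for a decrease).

-112.3 billion

Asset sale (to non-banks) 38 billion kronor: reserves −38B, deposits −38B.
FX sale 80 billion kronor: reserves −80B, deposits 0.
Totals: Δreserves = −118B, Δdeposits = −38B.
Δrequired reserves = 15% × −38B = −5.7B.
Δexcess reserves = Δreserves − Δrequired = −118B − (−5.7B) = -112.3 billion.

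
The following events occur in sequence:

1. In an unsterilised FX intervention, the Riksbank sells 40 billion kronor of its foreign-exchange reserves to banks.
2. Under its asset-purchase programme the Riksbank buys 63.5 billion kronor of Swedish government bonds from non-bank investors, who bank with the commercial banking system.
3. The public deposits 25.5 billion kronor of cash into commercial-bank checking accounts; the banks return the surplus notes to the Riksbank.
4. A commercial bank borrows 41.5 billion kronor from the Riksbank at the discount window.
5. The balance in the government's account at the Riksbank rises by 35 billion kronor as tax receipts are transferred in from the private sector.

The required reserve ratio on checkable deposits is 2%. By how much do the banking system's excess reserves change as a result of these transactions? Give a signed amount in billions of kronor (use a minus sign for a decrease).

FX sale 40 billion kronor: reserves −40B, deposits 0.
Asset purchase (from non-banks) 63.5 billion kronor: reserves +63.5B, deposits +63.5B.
Currency deposit 25.5 billion kronor: reserves +25.5B, deposits +25.5B.
Discount-window loan 41.5 billion kronor: reserves +41.5B, deposits 0.
Government account inflow 35 billion kronor: reserves −35B, deposits −35B.
Totals: Δreserves = +55.5B, Δdeposits = +54B.
Δrequired reserves = 2% × +54B = +1.08B.
Δexcess reserves = Δreserves − Δrequired = +55.5B − (+1.08B) = +54.42 billion.

+54.42 billion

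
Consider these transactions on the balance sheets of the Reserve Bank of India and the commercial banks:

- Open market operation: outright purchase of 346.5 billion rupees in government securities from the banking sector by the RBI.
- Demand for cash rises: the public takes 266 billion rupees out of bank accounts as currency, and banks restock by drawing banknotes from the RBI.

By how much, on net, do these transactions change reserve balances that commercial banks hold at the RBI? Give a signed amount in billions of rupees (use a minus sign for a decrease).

OMO purchase (from banks) 346.5 billion rupees: the RBI pays by crediting reserve accounts → +346.5B.
Currency withdrawal 266 billion rupees: banks swap reserves for currency → −266B.
Net: 346.5 − 266 = +80.5 billion.

+80.5 billion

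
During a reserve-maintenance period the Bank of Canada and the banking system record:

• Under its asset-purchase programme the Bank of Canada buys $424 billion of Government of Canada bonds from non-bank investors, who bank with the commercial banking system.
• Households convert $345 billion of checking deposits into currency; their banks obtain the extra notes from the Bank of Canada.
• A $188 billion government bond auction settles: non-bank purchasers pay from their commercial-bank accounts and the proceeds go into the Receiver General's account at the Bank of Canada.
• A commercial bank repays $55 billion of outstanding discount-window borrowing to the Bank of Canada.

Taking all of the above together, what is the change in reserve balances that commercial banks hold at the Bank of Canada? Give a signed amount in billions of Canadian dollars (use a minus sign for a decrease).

-$164 billion

Asset purchase (from non-banks) $424 billion: the Bank of Canada pays by crediting reserve accounts → +$424B.
Currency withdrawal $345 billion: banks swap reserves for currency → −$345B.
Government account inflow $188 billion: funds move from bank reserves into the government account → −$188B.
Discount-window repayment $55 billion: repayment is debited from reserves → −$55B.
Net: 424 − 345 − 188 − 55 = -$164 billion.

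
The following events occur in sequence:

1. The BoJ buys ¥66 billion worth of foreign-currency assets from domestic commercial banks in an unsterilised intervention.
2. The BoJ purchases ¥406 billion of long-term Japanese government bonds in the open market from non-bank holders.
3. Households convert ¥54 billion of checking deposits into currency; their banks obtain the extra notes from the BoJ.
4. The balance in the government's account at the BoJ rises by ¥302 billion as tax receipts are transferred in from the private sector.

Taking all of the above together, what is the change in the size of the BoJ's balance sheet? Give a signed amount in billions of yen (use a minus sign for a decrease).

BoJ balance sheet:
  Assets:      Securities +¥406B, Foreign assets +¥66B
  Liabilities: Bank reserves +¥116B, Currency in circulation +¥54B, Government deposits +¥302B
Change in total BoJ assets = +¥472 billion.

+¥472 billion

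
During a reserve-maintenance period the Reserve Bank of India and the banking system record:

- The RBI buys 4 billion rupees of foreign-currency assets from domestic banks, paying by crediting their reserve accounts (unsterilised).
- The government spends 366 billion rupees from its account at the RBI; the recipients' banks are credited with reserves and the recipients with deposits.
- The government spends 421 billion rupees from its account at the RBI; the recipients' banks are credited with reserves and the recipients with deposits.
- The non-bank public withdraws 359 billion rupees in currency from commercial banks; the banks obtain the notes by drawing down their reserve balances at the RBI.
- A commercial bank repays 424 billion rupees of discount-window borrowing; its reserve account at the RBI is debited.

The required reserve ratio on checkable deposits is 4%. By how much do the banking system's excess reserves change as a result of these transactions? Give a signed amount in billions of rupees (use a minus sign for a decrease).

-9.12 billion

FX purchase 4 billion rupees: reserves +4B, deposits 0.
Government spending 366 billion rupees: reserves +366B, deposits +366B.
Government spending 421 billion rupees: reserves +421B, deposits +421B.
Currency withdrawal 359 billion rupees: reserves −359B, deposits −359B.
Discount-window repayment 424 billion rupees: reserves −424B, deposits 0.
Totals: Δreserves = +8B, Δdeposits = +428B.
Δrequired reserves = 4% × +428B = +17.12B.
Δexcess reserves = Δreserves − Δrequired = +8B − (+17.12B) = -9.12 billion.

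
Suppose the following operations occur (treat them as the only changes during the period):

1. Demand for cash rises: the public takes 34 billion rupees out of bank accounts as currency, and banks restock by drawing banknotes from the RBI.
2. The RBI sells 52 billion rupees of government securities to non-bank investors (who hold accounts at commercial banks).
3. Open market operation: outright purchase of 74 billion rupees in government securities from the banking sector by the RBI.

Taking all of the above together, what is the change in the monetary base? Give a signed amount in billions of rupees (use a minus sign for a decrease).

+22 billion

Currency withdrawal 34 billion rupees: just a shift between currency and reserves — both are base money → 0.
Asset sale (to non-banks) 52 billion rupees: RBI balance sheet contracts → −52B.
OMO purchase (from banks) 74 billion rupees: RBI balance sheet expands → +74B.
Net: 0 − 52 + 74 = +22 billion.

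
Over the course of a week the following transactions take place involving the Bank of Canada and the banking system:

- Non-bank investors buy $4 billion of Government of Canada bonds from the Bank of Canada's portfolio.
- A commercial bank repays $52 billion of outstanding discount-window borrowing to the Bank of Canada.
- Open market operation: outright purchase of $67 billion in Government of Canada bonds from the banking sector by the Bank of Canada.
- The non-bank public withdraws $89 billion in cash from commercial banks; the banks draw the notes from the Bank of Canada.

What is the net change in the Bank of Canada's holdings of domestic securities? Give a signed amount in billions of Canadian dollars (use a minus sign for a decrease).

+$63 billion

Bank of Canada balance sheet:
  Assets:      Securities +$63B, Loans to banks −$52B
  Liabilities: Bank reserves −$78B, Currency in circulation +$89B
So the change in the Bank of Canada's holdings of domestic securities is +$63 billion.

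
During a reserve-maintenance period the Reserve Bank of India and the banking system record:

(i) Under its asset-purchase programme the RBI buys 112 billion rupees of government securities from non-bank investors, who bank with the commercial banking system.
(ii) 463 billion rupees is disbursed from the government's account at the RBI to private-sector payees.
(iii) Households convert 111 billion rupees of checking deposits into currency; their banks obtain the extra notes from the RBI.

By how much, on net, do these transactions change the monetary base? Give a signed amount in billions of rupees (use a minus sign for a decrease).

Asset purchase (from non-banks) 112 billion rupees: RBI balance sheet expands → +112B.
Government spending 463 billion rupees: a non-base liability converts back to reserves → +463B.
Currency withdrawal 111 billion rupees: just a shift between currency and reserves — both are base money → 0.
Net: 112 + 463 + 0 = +575 billion.

+575 billion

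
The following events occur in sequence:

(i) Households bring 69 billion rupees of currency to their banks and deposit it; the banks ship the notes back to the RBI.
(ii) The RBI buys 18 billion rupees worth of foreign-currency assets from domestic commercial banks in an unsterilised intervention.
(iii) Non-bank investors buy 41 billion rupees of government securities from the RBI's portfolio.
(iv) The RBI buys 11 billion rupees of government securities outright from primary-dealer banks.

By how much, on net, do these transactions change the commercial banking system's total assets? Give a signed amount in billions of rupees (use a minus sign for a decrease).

+28 billion

Currency deposit 69 billion rupees: bank balance sheets expand → +69B.
FX purchase 18 billion rupees: just an asset swap on bank balance sheets → 0.
Asset sale (to non-banks) 41 billion rupees: bank balance sheets shrink → −41B.
OMO purchase (from banks) 11 billion rupees: just an asset swap on bank balance sheets → 0.
Net: 69 + 0 − 41 + 0 = +28 billion.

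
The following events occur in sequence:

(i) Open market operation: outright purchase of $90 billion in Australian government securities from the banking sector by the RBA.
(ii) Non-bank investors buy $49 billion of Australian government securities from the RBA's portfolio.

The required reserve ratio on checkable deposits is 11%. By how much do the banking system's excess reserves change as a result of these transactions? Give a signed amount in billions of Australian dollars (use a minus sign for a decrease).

OMO purchase (from banks) $90 billion: reserves +$90B, deposits 0.
Asset sale (to non-banks) $49 billion: reserves −$49B, deposits −$49B.
Totals: Δreserves = +$41B, Δdeposits = −$49B.
Δrequired reserves = 11% × −$49B = −$5.39B.
Δexcess reserves = Δreserves − Δrequired = +$41B − (−$5.39B) = +$46.39 billion.

+$46.39 billion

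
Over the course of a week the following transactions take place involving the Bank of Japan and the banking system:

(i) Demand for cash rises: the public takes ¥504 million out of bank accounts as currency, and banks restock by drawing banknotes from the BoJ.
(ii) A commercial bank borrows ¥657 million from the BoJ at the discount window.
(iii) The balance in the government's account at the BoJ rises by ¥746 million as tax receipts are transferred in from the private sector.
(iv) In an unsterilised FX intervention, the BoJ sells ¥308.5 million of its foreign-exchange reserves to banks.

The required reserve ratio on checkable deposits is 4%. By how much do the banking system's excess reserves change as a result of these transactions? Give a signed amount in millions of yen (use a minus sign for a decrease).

Currency withdrawal ¥504 million: reserves −¥504M, deposits −¥504M.
Discount-window loan ¥657 million: reserves +¥657M, deposits 0.
Government account inflow ¥746 million: reserves −¥746M, deposits −¥746M.
FX sale ¥308.5 million: reserves −¥308.5M, deposits 0.
Totals: Δreserves = −¥901.5M, Δdeposits = −¥1250M.
Δrequired reserves = 4% × −¥1250M = −¥50M.
Δexcess reserves = Δreserves − Δrequired = −¥901.5M − (−¥50M) = -¥851.5 million.

-¥851.5 million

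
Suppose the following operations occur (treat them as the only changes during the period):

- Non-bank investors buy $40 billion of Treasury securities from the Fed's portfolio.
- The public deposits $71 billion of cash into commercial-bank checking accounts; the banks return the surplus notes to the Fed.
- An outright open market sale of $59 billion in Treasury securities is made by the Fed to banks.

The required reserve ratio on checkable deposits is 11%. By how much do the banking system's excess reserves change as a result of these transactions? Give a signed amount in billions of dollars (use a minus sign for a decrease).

-$31.41 billion

Asset sale (to non-banks) $40 billion: reserves −$40B, deposits −$40B.
Currency deposit $71 billion: reserves +$71B, deposits +$71B.
OMO sale (to banks) $59 billion: reserves −$59B, deposits 0.
Totals: Δreserves = −$28B, Δdeposits = +$31B.
Δrequired reserves = 11% × +$31B = +$3.41B.
Δexcess reserves = Δreserves − Δrequired = −$28B − (+$3.41B) = -$31.41 billion.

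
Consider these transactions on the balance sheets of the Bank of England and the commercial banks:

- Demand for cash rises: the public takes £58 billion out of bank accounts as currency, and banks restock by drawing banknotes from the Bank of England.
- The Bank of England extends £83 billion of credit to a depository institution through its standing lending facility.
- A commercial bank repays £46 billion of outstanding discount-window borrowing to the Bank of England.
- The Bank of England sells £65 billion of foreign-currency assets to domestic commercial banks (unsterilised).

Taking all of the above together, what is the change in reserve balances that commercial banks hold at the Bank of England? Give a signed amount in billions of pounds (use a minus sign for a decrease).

Currency withdrawal £58 billion: banks swap reserves for currency → −£58B.
Discount-window loan £83 billion: the loan is credited to the bank's reserve account → +£83B.
Discount-window repayment £46 billion: repayment is debited from reserves → −£46B.
FX sale £65 billion: the buying banks pay out of their reserve balances → −£65B.
Net: −58 + 83 − 46 − 65 = -£86 billion.

-£86 billion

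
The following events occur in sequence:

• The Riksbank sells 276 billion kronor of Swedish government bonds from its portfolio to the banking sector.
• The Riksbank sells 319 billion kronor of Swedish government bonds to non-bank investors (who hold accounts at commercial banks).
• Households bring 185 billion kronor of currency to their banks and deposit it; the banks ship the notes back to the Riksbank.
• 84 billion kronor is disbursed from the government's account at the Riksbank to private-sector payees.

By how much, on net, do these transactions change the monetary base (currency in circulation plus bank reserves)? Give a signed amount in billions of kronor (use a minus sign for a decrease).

-511 billion

OMO sale (to banks) 276 billion kronor: Riksbank balance sheet contracts → −276B.
Asset sale (to non-banks) 319 billion kronor: Riksbank balance sheet contracts → −319B.
Currency deposit 185 billion kronor: just a shift between currency and reserves — both are base money → 0.
Government spending 84 billion kronor: a non-base liability converts back to reserves → +84B.
Net: −276 − 319 + 0 + 84 = -511 billion.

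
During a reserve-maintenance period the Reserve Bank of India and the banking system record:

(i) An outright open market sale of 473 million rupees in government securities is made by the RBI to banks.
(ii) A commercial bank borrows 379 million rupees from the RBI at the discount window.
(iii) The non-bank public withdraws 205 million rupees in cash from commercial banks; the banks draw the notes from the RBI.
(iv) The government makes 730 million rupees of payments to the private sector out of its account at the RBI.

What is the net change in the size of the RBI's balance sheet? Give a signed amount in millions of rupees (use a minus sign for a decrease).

OMO sale (to banks) 473 million rupees: an RBI asset is shed → −473M.
Discount-window loan 379 million rupees: an RBI asset is acquired → +379M.
Currency withdrawal 205 million rupees: only the composition of liabilities changes → 0.
Government spending 730 million rupees: only the composition of liabilities changes → 0.
Net: −473 + 379 + 0 + 0 = -94 million.

-94 million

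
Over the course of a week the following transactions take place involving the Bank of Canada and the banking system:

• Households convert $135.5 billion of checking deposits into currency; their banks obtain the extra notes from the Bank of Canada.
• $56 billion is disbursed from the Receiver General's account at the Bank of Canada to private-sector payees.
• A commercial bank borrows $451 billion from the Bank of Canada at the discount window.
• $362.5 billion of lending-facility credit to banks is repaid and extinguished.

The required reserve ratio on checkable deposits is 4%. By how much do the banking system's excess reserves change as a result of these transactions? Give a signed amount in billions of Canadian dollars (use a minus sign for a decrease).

Currency withdrawal $135.5 billion: reserves −$135.5B, deposits −$135.5B.
Government spending $56 billion: reserves +$56B, deposits +$56B.
Discount-window loan $451 billion: reserves +$451B, deposits 0.
Discount-window repayment $362.5 billion: reserves −$362.5B, deposits 0.
Totals: Δreserves = +$9B, Δdeposits = −$79.5B.
Δrequired reserves = 4% × −$79.5B = −$3.18B.
Δexcess reserves = Δreserves − Δrequired = +$9B − (−$3.18B) = +$12.18 billion.

+$12.18 billion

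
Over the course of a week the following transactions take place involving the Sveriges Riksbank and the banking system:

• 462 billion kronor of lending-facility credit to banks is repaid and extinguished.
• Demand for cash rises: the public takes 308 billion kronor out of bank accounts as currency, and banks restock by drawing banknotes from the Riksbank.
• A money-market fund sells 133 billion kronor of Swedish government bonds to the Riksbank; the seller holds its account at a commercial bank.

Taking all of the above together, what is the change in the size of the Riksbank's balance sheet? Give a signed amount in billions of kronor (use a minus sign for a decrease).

-329 billion

Riksbank balance sheet:
  Assets:      Securities +133B, Loans to banks −462B
  Liabilities: Bank reserves −637B, Currency in circulation +308B
Change in total Riksbank assets = -329 billion.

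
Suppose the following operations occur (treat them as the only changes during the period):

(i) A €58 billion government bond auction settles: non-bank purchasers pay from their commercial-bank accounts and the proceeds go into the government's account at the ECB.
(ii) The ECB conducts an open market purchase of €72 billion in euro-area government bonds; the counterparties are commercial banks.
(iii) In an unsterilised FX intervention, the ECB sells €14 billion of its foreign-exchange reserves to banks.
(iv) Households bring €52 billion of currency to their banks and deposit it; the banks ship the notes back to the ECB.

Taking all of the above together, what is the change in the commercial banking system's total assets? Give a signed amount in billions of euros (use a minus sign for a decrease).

-€6 billion

ECB balance sheet:
  Assets:      Securities +€72B, Foreign assets −€14B
  Liabilities: Bank reserves +€52B, Currency in circulation −€52B, Government deposits +€58B
Commercial banking system:
  Assets:      Reserves at CB +€52B, Securities −€72B, Foreign assets +€14B
  Liabilities: Checkable deposits −€6B
Change in total bank assets = -€6 billion.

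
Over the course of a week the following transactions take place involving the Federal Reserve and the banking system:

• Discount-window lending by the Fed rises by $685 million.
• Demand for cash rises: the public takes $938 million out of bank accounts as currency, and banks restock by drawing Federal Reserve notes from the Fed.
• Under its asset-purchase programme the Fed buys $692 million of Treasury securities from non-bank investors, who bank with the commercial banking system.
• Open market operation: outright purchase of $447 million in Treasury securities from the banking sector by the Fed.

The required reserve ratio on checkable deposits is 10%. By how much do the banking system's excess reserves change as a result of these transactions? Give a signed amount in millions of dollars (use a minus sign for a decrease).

+$910.6 million

Discount-window loan $685 million: reserves +$685M, deposits 0.
Currency withdrawal $938 million: reserves −$938M, deposits −$938M.
Asset purchase (from non-banks) $692 million: reserves +$692M, deposits +$692M.
OMO purchase (from banks) $447 million: reserves +$447M, deposits 0.
Totals: Δreserves = +$886M, Δdeposits = −$246M.
Δrequired reserves = 10% × −$246M = −$24.6M.
Δexcess reserves = Δreserves − Δrequired = +$886M − (−$24.6M) = +$910.6 million.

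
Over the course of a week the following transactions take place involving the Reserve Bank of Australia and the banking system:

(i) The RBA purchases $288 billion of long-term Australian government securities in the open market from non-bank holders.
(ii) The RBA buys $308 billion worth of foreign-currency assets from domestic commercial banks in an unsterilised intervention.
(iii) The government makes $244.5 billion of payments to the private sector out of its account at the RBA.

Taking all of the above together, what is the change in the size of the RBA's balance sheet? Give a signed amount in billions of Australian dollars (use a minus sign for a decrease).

+$596 billion

RBA balance sheet:
  Assets:      Securities +$288B, Foreign assets +$308B
  Liabilities: Bank reserves +$840.5B, Government deposits −$244.5B
Change in total RBA assets = +$596 billion.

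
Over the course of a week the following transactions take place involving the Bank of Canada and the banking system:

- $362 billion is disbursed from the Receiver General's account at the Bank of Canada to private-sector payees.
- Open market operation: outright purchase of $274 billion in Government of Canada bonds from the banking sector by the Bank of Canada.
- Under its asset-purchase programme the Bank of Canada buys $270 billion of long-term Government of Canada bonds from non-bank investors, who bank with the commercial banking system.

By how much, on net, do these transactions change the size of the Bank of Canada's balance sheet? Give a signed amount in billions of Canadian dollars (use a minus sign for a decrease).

Bank of Canada balance sheet:
  Assets:      Securities +$544B
  Liabilities: Bank reserves +$906B, Government deposits −$362B
Commercial banking system:
  Assets:      Reserves at CB +$906B, Securities −$274B
  Liabilities: Checkable deposits +$632B
Change in total Bank of Canada assets = +$544 billion.

+$544 billion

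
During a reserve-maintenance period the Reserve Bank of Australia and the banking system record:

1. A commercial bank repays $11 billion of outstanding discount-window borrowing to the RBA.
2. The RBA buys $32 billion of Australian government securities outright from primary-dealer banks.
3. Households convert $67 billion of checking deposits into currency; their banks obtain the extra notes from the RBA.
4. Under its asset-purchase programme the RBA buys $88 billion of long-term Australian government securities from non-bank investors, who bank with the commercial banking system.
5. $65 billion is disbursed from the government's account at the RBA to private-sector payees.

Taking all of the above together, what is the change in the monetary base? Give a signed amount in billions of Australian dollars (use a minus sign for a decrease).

Discount-window repayment $11 billion: RBA balance sheet contracts → −$11B.
OMO purchase (from banks) $32 billion: RBA balance sheet expands → +$32B.
Currency withdrawal $67 billion: just a shift between currency and reserves — both are base money → 0.
Asset purchase (from non-banks) $88 billion: RBA balance sheet expands → +$88B.
Government spending $65 billion: a non-base liability converts back to reserves → +$65B.
Net: −11 + 32 + 0 + 88 + 65 = +$174 billion.

+$174 billion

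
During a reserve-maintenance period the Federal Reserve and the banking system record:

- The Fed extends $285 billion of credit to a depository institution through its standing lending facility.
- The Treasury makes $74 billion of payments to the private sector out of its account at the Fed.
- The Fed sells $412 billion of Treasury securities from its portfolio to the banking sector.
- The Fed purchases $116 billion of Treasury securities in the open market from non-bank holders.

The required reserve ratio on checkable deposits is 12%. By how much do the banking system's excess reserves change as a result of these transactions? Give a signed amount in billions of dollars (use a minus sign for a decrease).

+$40.2 billion

Discount-window loan $285 billion: reserves +$285B, deposits 0.
Government spending $74 billion: reserves +$74B, deposits +$74B.
OMO sale (to banks) $412 billion: reserves −$412B, deposits 0.
Asset purchase (from non-banks) $116 billion: reserves +$116B, deposits +$116B.
Totals: Δreserves = +$63B, Δdeposits = +$190B.
Δrequired reserves = 12% × +$190B = +$22.8B.
Δexcess reserves = Δreserves − Δrequired = +$63B − (+$22.8B) = +$40.2 billion.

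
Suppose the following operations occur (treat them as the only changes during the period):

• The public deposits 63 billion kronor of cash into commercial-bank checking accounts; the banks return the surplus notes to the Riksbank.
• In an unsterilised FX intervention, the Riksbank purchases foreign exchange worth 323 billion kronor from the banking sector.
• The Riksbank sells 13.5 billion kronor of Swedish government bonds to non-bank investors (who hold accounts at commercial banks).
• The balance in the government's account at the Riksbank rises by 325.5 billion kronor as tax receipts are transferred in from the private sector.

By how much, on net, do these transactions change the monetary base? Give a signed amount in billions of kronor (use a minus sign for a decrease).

Riksbank balance sheet:
  Assets:      Securities −13.5B, Foreign assets +323B
  Liabilities: Bank reserves +47B, Currency in circulation −63B, Government deposits +325.5B
Monetary base = currency + reserves: −63B + (+47B) = -16 billion.

-16 billion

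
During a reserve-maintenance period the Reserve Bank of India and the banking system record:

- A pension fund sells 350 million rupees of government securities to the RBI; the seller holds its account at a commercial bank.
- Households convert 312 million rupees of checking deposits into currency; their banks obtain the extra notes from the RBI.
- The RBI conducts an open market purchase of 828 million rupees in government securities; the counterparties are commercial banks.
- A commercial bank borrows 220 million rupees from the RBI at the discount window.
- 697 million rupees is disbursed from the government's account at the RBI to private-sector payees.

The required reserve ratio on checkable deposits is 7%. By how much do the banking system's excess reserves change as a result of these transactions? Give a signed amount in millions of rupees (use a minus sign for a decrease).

Asset purchase (from non-banks) 350 million rupees: reserves +350M, deposits +350M.
Currency withdrawal 312 million rupees: reserves −312M, deposits −312M.
OMO purchase (from banks) 828 million rupees: reserves +828M, deposits 0.
Discount-window loan 220 million rupees: reserves +220M, deposits 0.
Government spending 697 million rupees: reserves +697M, deposits +697M.
Totals: Δreserves = +1783M, Δdeposits = +735M.
Δrequired reserves = 7% × +735M = +51.45M.
Δexcess reserves = Δreserves − Δrequired = +1783M − (+51.45M) = +1731.55 million.

+1731.55 million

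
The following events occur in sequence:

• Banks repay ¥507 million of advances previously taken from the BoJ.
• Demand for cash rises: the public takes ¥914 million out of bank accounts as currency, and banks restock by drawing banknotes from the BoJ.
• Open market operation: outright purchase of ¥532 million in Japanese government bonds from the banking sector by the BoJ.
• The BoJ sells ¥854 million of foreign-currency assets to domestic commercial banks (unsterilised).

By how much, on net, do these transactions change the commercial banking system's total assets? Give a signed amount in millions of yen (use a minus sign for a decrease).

Discount-window repayment ¥507 million: bank balance sheets shrink → −¥507M.
Currency withdrawal ¥914 million: bank balance sheets shrink → −¥914M.
OMO purchase (from banks) ¥532 million: just an asset swap on bank balance sheets → 0.
FX sale ¥854 million: just an asset swap on bank balance sheets → 0.
Net: −507 − 914 + 0 + 0 = -¥1421 million.

-¥1421 million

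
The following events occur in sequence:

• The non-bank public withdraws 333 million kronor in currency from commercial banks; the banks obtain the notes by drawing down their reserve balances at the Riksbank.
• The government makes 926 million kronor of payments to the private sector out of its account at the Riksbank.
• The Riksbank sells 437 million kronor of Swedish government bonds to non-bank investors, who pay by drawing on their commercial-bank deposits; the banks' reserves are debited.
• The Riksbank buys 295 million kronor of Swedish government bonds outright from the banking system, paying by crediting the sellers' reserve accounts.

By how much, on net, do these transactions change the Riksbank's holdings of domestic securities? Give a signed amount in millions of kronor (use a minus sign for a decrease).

Riksbank balance sheet:
  Assets:      Securities −142M
  Liabilities: Bank reserves +451M, Currency in circulation +333M, Government deposits −926M
Commercial banking system:
  Assets:      Reserves at CB +451M, Securities −295M
  Liabilities: Checkable deposits +156M
So the change in the Riksbank's holdings of domestic securities is -142 million.

-142 million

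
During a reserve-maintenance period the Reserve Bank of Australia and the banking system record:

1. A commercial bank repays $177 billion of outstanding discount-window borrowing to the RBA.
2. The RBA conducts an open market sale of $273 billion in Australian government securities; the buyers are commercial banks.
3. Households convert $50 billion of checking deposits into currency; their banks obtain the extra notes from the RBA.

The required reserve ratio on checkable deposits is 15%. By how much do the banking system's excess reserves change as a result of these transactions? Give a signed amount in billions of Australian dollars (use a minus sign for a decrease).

Discount-window repayment $177 billion: reserves −$177B, deposits 0.
OMO sale (to banks) $273 billion: reserves −$273B, deposits 0.
Currency withdrawal $50 billion: reserves −$50B, deposits −$50B.
Totals: Δreserves = −$500B, Δdeposits = −$50B.
Δrequired reserves = 15% × −$50B = −$7.5B.
Δexcess reserves = Δreserves − Δrequired = −$500B − (−$7.5B) = -$492.5 billion.

-$492.5 billion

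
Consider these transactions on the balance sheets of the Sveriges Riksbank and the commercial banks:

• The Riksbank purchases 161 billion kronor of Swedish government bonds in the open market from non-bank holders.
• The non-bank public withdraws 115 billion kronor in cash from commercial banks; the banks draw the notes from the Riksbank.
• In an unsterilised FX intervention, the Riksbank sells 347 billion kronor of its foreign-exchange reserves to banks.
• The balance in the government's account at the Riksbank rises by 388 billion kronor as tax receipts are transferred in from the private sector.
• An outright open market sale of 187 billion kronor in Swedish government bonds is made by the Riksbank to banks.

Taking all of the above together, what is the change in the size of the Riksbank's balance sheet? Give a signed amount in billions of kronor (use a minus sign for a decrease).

-373 billion

Asset purchase (from non-banks) 161 billion kronor: a Riksbank asset is acquired → +161B.
Currency withdrawal 115 billion kronor: only the composition of liabilities changes → 0.
FX sale 347 billion kronor: a Riksbank asset is shed → −347B.
Government account inflow 388 billion kronor: only the composition of liabilities changes → 0.
OMO sale (to banks) 187 billion kronor: a Riksbank asset is shed → −187B.
Net: 161 + 0 − 347 + 0 − 187 = -373 billion.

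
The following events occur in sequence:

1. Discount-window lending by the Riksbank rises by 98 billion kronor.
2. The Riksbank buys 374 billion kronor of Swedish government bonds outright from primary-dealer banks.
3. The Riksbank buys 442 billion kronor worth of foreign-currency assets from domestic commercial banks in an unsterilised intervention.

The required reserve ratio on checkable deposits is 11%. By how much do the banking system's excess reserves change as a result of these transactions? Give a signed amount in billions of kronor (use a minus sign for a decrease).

+914 billion

Discount-window loan 98 billion kronor: reserves +98B, deposits 0.
OMO purchase (from banks) 374 billion kronor: reserves +374B, deposits 0.
FX purchase 442 billion kronor: reserves +442B, deposits 0.
Totals: Δreserves = +914B, Δdeposits = 0.
Δrequired reserves = 11% × 0 = 0.
Δexcess reserves = Δreserves − Δrequired = +914B − (0) = +914 billion.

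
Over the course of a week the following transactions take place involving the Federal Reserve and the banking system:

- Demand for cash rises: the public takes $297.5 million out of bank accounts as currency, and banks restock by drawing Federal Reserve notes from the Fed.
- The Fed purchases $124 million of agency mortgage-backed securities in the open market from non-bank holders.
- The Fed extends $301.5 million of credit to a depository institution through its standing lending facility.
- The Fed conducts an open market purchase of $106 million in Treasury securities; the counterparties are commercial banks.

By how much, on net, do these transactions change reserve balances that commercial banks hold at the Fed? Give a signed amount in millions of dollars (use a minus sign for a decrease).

+$234 million

Fed balance sheet:
  Assets:      Securities +$230M, Loans to banks +$301.5M
  Liabilities: Bank reserves +$234M, Currency in circulation +$297.5M
Commercial banking system:
  Assets:      Reserves at CB +$234M, Securities −$106M
  Liabilities: Checkable deposits −$173.5M, Borrowings from CB +$301.5M
So the change in reserve balances that commercial banks hold at the Fed is +$234 million.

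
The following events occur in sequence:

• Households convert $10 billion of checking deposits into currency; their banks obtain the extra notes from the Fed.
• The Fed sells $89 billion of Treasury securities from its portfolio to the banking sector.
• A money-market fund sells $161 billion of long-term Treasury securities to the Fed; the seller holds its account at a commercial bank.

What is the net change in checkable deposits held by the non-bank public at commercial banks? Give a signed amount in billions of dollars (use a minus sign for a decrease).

Currency withdrawal $10 billion: non-bank counterparties' bank balances fall → −$10B.
OMO sale (to banks) $89 billion: the counterparty is a bank, so public deposits are unchanged → 0.
Asset purchase (from non-banks) $161 billion: non-bank counterparties' bank balances rise → +$161B.
Net: −10 + 0 + 161 = +$151 billion.

+$151 billion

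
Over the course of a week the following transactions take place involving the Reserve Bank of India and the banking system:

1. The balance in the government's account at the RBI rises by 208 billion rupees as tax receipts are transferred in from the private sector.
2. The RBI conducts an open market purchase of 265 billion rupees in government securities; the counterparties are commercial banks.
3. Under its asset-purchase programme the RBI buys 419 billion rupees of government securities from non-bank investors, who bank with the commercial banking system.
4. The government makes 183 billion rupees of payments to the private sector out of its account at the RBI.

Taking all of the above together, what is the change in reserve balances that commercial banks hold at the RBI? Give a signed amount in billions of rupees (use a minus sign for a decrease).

Government account inflow 208 billion rupees: funds move from bank reserves into the government account → −208B.
OMO purchase (from banks) 265 billion rupees: the RBI pays by crediting reserve accounts → +265B.
Asset purchase (from non-banks) 419 billion rupees: the RBI pays by crediting reserve accounts → +419B.
Government spending 183 billion rupees: government payments flow into bank reserve accounts → +183B.
Net: −208 + 265 + 419 + 183 = +659 billion.

+659 billion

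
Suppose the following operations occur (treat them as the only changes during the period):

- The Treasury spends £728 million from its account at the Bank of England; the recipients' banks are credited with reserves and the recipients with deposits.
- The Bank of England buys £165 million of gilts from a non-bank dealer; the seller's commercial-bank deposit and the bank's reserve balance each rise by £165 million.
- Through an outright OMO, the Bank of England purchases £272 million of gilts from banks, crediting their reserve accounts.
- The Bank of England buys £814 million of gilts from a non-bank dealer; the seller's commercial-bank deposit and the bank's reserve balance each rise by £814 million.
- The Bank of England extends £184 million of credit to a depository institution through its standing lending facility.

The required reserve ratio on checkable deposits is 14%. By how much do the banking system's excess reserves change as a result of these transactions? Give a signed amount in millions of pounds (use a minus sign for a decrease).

Government spending £728 million: reserves +£728M, deposits +£728M.
Asset purchase (from non-banks) £165 million: reserves +£165M, deposits +£165M.
OMO purchase (from banks) £272 million: reserves +£272M, deposits 0.
Asset purchase (from non-banks) £814 million: reserves +£814M, deposits +£814M.
Discount-window loan £184 million: reserves +£184M, deposits 0.
Totals: Δreserves = +£2163M, Δdeposits = +£1707M.
Δrequired reserves = 14% × +£1707M = +£238.98M.
Δexcess reserves = Δreserves − Δrequired = +£2163M − (+£238.98M) = +£1924.02 million.

+£1924.02 million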